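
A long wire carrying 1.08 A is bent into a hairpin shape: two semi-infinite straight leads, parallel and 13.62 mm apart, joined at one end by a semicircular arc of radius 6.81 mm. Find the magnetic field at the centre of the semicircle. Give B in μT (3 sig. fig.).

B ≈ 81.5 μT

The semicircular arc contributes B_arc = μ₀I·π/(4πR) = μ₀I/(4R) = 4.98×10⁻⁵ T.
Each semi-infinite lead is at perpendicular distance R = 0.00681 m from the centre, with the perpendicular foot at its near end, so it contributes μ₀I/(4πR); both point the same way, together 3.17×10⁻⁵ T.
Arc and leads all point the same direction: B = 4.98×10⁻⁵ + 3.17×10⁻⁵ = 8.15×10⁻⁵ T.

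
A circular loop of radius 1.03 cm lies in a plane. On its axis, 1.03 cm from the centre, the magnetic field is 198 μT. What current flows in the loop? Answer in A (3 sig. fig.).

On the axis of a loop, B = μ₀IR²/[2(R²+z²)^(3/2)], so I = 2B(R²+z²)^(3/2)/(μ₀R²).
R² + z² = 0.0001061 + 0.0001061 = 0.0002122 m²; raised to 3/2 gives 3.09×10⁻⁶ m³.
I = 2 × 1.98×10⁻⁴ × 3.09×10⁻⁶ / (1.26×10⁻⁶ × 0.0001061) = 9.18 A.

I ≈ 9.18 A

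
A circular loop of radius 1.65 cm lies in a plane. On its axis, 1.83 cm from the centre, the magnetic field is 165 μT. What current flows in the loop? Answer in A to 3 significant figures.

I ≈ 14.4 A

On the axis of a loop, B = μ₀IR²/[2(R²+z²)^(3/2)], so I = 2B(R²+z²)^(3/2)/(μ₀R²).
R² + z² = 0.0002723 + 0.0003349 = 0.0006071 m²; raised to 3/2 gives 1.50×10⁻⁵ m³.
I = 2 × 1.65×10⁻⁴ × 1.50×10⁻⁵ / (1.26×10⁻⁶ × 0.0002723) = 14.4 A.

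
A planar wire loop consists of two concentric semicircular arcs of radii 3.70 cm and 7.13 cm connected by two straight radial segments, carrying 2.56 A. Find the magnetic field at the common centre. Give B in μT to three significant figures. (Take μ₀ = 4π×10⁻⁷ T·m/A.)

The radial connectors point toward the centre, so dl × r̂ = 0 and they contribute nothing.
Each semicircle gives μ₀I/(4R): inner arc 2.17×10⁻⁵ T, outer arc 1.13×10⁻⁵ T.
The two arcs carry current in opposite angular senses, so their fields oppose: B = |2.17×10⁻⁵ − 1.13×10⁻⁵| = 1.05×10⁻⁵ T.

B ≈ 10.5 μT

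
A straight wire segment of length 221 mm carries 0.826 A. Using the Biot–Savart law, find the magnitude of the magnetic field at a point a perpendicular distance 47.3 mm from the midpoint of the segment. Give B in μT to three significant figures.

For a finite straight segment, B = (μ₀I/4πd)(sinθ₁ + sinθ₂), where θ₁, θ₂ are the angles from the perpendicular to each end.
The perpendicular from the point meets the wire at its midpoint, so each end is L/2 = 0.1105 m away along the wire.
sinθ₁ = 0.1105/√(0.1105²+0.0473²) = 0.9193; sinθ₂ = 0.1105/√(0.1105²+0.0473²) = 0.9193.
B = (4π×10⁻⁷ × 0.826) / (4π × 0.0473) × (0.9193 + 0.9193) = 3.21×10⁻⁶ T.

B ≈ 3.21 μT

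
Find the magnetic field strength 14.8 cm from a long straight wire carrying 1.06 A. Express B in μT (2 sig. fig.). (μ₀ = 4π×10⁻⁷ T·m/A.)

For an infinitely long straight wire, B = μ₀I/(2πd).
B = (4π×10⁻⁷ × 1.06) / (2π × 0.148) = 1.43×10⁻⁶ T.

B ≈ 1.4 μT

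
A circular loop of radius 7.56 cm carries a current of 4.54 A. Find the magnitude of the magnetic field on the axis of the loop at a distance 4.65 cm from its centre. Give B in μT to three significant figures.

B ≈ 23.3 μT

On the axis of a circular loop, B = μ₀IR² / [2(R²+z²)^(3/2)].
R² + z² = (0.0756)² + (0.0465)² = 0.007878 m², and (R²+z²)^(3/2) = 6.99×10⁻⁴ m³.
B = (4π×10⁻⁷ × 4.54 × 0.005715) / (2 × 6.99×10⁻⁴) = 2.33×10⁻⁵ T.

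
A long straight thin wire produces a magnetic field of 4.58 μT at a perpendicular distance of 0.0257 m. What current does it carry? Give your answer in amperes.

For a long straight wire B = μ₀I/(2πd), so I = 2πdB/μ₀.
I = 2π × 0.0257 × 4.58×10⁻⁶ / (4π×10⁻⁷) = 0.589 A.

I ≈ 0.589 A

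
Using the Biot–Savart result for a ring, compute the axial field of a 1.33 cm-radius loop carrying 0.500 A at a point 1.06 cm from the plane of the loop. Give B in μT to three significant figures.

On the axis of a circular loop, B = μ₀IR² / [2(R²+z²)^(3/2)].
R² + z² = (0.0133)² + (0.0106)² = 0.0002893 m², and (R²+z²)^(3/2) = 4.92×10⁻⁶ m³.
B = (4π×10⁻⁷ × 0.500 × 0.0001769) / (2 × 4.92×10⁻⁶) = 1.13×10⁻⁵ T.

B ≈ 11.3 μT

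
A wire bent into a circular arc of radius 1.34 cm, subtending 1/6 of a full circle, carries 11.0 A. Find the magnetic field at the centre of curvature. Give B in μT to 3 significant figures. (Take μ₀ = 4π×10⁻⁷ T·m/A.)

The Biot–Savart field of a circular arc at its centre is B = μ₀Iφ/(4πR), with φ = 1.047 rad.
B = (4π×10⁻⁷ × 11.0 × 1.047) / (4π × 0.0134) = 8.60×10⁻⁵ T.

B ≈ 86.0 μT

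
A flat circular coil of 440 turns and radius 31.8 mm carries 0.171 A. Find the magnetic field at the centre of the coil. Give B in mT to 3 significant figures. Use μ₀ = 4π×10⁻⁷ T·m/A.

B ≈ 1.49 mT

For an N-turn flat coil, B = Nμ₀I/(2R) with R = 0.0318 m.
B = 440 × 3.38×10⁻⁶ T = 1.49×10⁻³ T.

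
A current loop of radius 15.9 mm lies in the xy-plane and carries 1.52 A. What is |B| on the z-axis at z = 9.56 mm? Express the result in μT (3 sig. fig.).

On the axis of a circular loop, B = μ₀IR² / [2(R²+z²)^(3/2)].
R² + z² = (0.0159)² + (0.00956)² = 0.0003442 m², and (R²+z²)^(3/2) = 6.39×10⁻⁶ m³.
B = (4π×10⁻⁷ × 1.52 × 0.0002528) / (2 × 6.39×10⁻⁶) = 3.78×10⁻⁵ T.

B ≈ 37.8 μT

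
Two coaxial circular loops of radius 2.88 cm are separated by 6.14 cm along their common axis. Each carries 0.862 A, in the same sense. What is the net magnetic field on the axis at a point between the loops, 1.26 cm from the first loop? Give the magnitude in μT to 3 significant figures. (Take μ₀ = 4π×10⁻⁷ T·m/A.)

B ≈ 16.9 μT

Each loop contributes B = μ₀IR²/[2(R²+z²)^(3/2)] on the axis, with z measured from that loop.
Loop 1 (z = 0.0126 m): B₁ = 1.45×10⁻⁵ T. Loop 2 (z = 0.0488 m): B₂ = 2.47×10⁻⁶ T.
The fields add: B = B₁ + B₂ = 1.69×10⁻⁵ T.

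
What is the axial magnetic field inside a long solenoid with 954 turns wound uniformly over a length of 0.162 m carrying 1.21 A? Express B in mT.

Inside a long solenoid, B = μ₀nI with n = 5889 turns/m.
B = 4π×10⁻⁷ × 5889 × 1.21 = 8.95×10⁻³ T.

B ≈ 8.95 mT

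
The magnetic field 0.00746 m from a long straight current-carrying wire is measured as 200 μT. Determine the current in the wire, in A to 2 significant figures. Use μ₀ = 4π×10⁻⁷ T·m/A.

I ≈ 7.5 A

For a long straight wire B = μ₀I/(2πd), so I = 2πdB/μ₀.
I = 2π × 0.00746 × 2.00×10⁻⁴ / (4π×10⁻⁷) = 7.46 A.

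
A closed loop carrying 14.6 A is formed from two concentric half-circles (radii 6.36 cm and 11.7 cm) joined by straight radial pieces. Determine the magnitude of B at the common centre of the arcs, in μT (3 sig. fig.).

The radial connectors point toward the centre, so dl × r̂ = 0 and they contribute nothing.
Each semicircle gives μ₀I/(4R): inner arc 7.21×10⁻⁵ T, outer arc 3.92×10⁻⁵ T.
The two arcs carry current in opposite angular senses, so their fields oppose: B = |7.21×10⁻⁵ − 3.92×10⁻⁵| = 3.29×10⁻⁵ T.

B ≈ 32.9 μT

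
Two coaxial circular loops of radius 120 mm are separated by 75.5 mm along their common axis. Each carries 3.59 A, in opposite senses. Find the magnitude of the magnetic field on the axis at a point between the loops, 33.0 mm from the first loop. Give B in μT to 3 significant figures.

Each loop contributes B = μ₀IR²/[2(R²+z²)^(3/2)] on the axis, with z measured from that loop.
Loop 1 (z = 0.033 m): B₁ = 1.69×10⁻⁵ T. Loop 2 (z = 0.0425 m): B₂ = 1.57×10⁻⁵ T.
The fields oppose: B = |B₁ − B₂| = 1.11×10⁻⁶ T.

B ≈ 1.11 μT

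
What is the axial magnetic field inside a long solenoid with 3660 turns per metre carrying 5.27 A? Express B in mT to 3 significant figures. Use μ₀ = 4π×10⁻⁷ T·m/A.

Inside a long solenoid, B = μ₀nI with n = 3660 turns/m.
B = 4π×10⁻⁷ × 3660 × 5.27 = 2.42×10⁻² T.

B ≈ 24.2 mT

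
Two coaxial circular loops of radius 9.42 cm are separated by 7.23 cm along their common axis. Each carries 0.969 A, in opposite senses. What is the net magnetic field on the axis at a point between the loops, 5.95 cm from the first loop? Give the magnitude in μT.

Each loop contributes B = μ₀IR²/[2(R²+z²)^(3/2)] on the axis, with z measured from that loop.
Loop 1 (z = 0.0595 m): B₁ = 3.91×10⁻⁶ T. Loop 2 (z = 0.0128 m): B₂ = 6.29×10⁻⁶ T.
The fields oppose: B = |B₁ − B₂| = 2.38×10⁻⁶ T.

B ≈ 2.38 μT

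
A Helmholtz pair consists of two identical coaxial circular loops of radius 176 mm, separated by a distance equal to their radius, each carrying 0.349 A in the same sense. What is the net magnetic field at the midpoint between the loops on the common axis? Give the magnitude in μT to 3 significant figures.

B ≈ 1.78 μT

Each loop contributes B = μ₀IR²/[2(R²+z²)^(3/2)] on the axis, with z measured from that loop.
Loop 1 (z = 0.088 m): B₁ = 8.92×10⁻⁷ T. Loop 2 (z = 0.088 m): B₂ = 8.92×10⁻⁷ T.
The fields add: B = B₁ + B₂ = 1.78×10⁻⁶ T.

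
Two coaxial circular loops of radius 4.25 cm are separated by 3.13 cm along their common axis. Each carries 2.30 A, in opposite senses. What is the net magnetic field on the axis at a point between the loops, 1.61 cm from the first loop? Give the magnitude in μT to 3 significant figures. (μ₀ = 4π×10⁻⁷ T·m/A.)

Each loop contributes B = μ₀IR²/[2(R²+z²)^(3/2)] on the axis, with z measured from that loop.
Loop 1 (z = 0.0161 m): B₁ = 2.78×10⁻⁵ T. Loop 2 (z = 0.0152 m): B₂ = 2.84×10⁻⁵ T.
The fields oppose: B = |B₁ − B₂| = 5.79×10⁻⁷ T.

B ≈ 0.579 μT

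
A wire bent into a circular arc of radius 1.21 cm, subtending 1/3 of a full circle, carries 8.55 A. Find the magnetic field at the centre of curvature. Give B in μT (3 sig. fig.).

The Biot–Savart field of a circular arc at its centre is B = μ₀Iφ/(4πR), with φ = 2.094 rad.
B = (4π×10⁻⁷ × 8.55 × 2.094) / (4π × 0.0121) = 1.48×10⁻⁴ T.

B ≈ 148 μT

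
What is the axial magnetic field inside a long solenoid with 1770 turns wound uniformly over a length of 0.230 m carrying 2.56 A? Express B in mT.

Inside a long solenoid, B = μ₀nI with n = 7696 turns/m.
B = 4π×10⁻⁷ × 7696 × 2.56 = 2.48×10⁻² T.

B ≈ 24.8 mT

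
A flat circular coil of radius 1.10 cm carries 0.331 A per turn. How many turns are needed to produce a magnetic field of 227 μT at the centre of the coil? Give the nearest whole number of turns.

For an N-turn coil, B = Nμ₀I/(2R). A single turn gives B₁ = 1.89×10⁻⁵ T with R = 0.011 m.
N = B/B₁ = 2.27×10⁻⁴ / 1.89×10⁻⁵ = 12.01.

N = 12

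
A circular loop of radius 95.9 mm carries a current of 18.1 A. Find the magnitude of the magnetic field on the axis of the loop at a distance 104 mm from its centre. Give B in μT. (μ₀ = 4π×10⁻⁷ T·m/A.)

B ≈ 36.9 μT

On the axis of a circular loop, B = μ₀IR² / [2(R²+z²)^(3/2)].
R² + z² = (0.0959)² + (0.104)² = 0.02001 m², and (R²+z²)^(3/2) = 2.83×10⁻³ m³.
B = (4π×10⁻⁷ × 18.1 × 0.009197) / (2 × 2.83×10⁻³) = 3.69×10⁻⁵ T.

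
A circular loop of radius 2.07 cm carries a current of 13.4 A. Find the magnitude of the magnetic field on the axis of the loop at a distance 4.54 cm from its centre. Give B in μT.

On the axis of a circular loop, B = μ₀IR² / [2(R²+z²)^(3/2)].
R² + z² = (0.0207)² + (0.0454)² = 0.00249 m², and (R²+z²)^(3/2) = 1.24×10⁻⁴ m³.
B = (4π×10⁻⁷ × 13.4 × 0.0004285) / (2 × 1.24×10⁻⁴) = 2.90×10⁻⁵ T.

B ≈ 29.0 μT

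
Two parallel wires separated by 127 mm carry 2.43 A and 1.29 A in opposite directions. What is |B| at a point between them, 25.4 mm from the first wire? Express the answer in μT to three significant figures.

B ≈ 21.7 μT

Each long wire gives B = μ₀I/(2πd). Distances are d₁ = 0.0254 m and d₂ = 0.1016 m.
B₁ = 1.91×10⁻⁵ T, B₂ = 2.54×10⁻⁶ T.
Between antiparallel currents both contributions point the same way, so they add. B = B₁ + B₂ = 1.91×10⁻⁵ + 2.54×10⁻⁶ = 2.17×10⁻⁵ T.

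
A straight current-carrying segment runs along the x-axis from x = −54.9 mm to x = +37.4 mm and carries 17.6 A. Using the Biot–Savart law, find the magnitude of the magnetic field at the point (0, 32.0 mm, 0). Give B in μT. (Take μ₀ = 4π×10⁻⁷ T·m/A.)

For a finite straight segment, B = (μ₀I/4πd)(sinθ₁ + sinθ₂), where θ₁, θ₂ are the angles from the perpendicular to each end.
The perpendicular distance is d = 0.032 m; the end-offsets along the wire are a = 0.0549 m and b = 0.0374 m.
sinθ₁ = 0.0549/√(0.0549²+0.032²) = 0.8640; sinθ₂ = 0.0374/√(0.0374²+0.032²) = 0.7598.
B = (4π×10⁻⁷ × 17.6) / (4π × 0.032) × (0.8640 + 0.7598) = 8.93×10⁻⁵ T.

B ≈ 89.3 μT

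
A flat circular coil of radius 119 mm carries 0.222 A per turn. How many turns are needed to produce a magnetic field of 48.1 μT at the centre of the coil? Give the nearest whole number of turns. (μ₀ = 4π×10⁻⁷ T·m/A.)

For an N-turn coil, B = Nμ₀I/(2R). A single turn gives B₁ = 1.17×10⁻⁶ T with R = 0.119 m.
N = B/B₁ = 4.81×10⁻⁵ / 1.17×10⁻⁶ = 41.04.

N = 41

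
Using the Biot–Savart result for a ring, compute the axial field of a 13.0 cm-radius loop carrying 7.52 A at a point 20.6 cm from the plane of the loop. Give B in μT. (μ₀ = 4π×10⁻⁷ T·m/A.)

On the axis of a circular loop, B = μ₀IR² / [2(R²+z²)^(3/2)].
R² + z² = (0.13)² + (0.206)² = 0.05934 m², and (R²+z²)^(3/2) = 1.45×10⁻² m³.
B = (4π×10⁻⁷ × 7.52 × 0.0169) / (2 × 1.45×10⁻²) = 5.52×10⁻⁶ T.

B ≈ 5.52 μT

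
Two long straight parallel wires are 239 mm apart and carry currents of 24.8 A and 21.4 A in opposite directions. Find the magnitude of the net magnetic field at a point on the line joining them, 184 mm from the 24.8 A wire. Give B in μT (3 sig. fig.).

B ≈ 105 μT

Each long wire gives B = μ₀I/(2πd). Distances are d₁ = 0.184 m and d₂ = 0.055 m.
B₁ = 2.70×10⁻⁵ T, B₂ = 7.78×10⁻⁵ T.
Between antiparallel currents both contributions point the same way, so they add. B = B₁ + B₂ = 2.70×10⁻⁵ + 7.78×10⁻⁵ = 1.05×10⁻⁴ T.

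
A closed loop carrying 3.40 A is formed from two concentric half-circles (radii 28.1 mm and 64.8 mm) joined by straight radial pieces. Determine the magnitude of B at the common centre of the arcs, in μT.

The radial connectors point toward the centre, so dl × r̂ = 0 and they contribute nothing.
Each semicircle gives μ₀I/(4R): inner arc 3.80×10⁻⁵ T, outer arc 1.65×10⁻⁵ T.
The two arcs carry current in opposite angular senses, so their fields oppose: B = |3.80×10⁻⁵ − 1.65×10⁻⁵| = 2.15×10⁻⁵ T.

B ≈ 21.5 μT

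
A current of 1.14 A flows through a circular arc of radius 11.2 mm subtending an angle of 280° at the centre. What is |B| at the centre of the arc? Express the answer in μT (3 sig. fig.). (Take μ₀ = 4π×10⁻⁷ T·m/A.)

B ≈ 49.7 μT

The Biot–Savart field of a circular arc at its centre is B = μ₀Iφ/(4πR), with φ = 4.887 rad.
B = (4π×10⁻⁷ × 1.14 × 4.887) / (4π × 0.0112) = 4.97×10⁻⁵ T.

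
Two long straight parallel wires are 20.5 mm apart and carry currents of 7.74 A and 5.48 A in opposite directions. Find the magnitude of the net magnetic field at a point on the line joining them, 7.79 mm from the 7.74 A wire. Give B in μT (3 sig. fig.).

Each long wire gives B = μ₀I/(2πd). Distances are d₁ = 0.00779 m and d₂ = 0.01271 m.
B₁ = 1.99×10⁻⁴ T, B₂ = 8.62×10⁻⁵ T.
Between antiparallel currents both contributions point the same way, so they add. B = B₁ + B₂ = 1.99×10⁻⁴ + 8.62×10⁻⁵ = 2.85×10⁻⁴ T.

B ≈ 285 μT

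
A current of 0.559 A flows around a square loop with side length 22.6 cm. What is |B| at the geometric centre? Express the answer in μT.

Each side is a finite straight segment at perpendicular distance d = a/(2 tan(π/4)) = 0.113 m from the centre, with end-angles ±π/4.
One side contributes B₁ = (μ₀I/4πd)·2 sin(π/4) = 7.00×10⁻⁷ T.
All 4 sides add in the same direction: B = 4 × 7.00×10⁻⁷ = 2.80×10⁻⁶ T.

B ≈ 2.80 μT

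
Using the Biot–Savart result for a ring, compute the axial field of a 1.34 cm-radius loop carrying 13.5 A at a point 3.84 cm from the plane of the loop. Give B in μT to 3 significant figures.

B ≈ 22.6 μT

On the axis of a circular loop, B = μ₀IR² / [2(R²+z²)^(3/2)].
R² + z² = (0.0134)² + (0.0384)² = 0.001654 m², and (R²+z²)^(3/2) = 6.73×10⁻⁵ m³.
B = (4π×10⁻⁷ × 13.5 × 0.0001796) / (2 × 6.73×10⁻⁵) = 2.26×10⁻⁵ T.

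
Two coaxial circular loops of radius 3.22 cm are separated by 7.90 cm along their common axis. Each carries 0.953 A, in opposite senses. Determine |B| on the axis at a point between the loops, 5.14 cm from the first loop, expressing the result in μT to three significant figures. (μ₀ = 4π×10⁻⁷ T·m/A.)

B ≈ 5.36 μT

Each loop contributes B = μ₀IR²/[2(R²+z²)^(3/2)] on the axis, with z measured from that loop.
Loop 1 (z = 0.0514 m): B₁ = 2.78×10⁻⁶ T. Loop 2 (z = 0.0276 m): B₂ = 8.14×10⁻⁶ T.
The fields oppose: B = |B₁ − B₂| = 5.36×10⁻⁶ T.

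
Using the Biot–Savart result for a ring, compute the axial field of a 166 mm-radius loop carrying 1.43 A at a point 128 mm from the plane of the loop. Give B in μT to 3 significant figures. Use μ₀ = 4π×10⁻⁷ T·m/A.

On the axis of a circular loop, B = μ₀IR² / [2(R²+z²)^(3/2)].
R² + z² = (0.166)² + (0.128)² = 0.04394 m², and (R²+z²)^(3/2) = 9.21×10⁻³ m³.
B = (4π×10⁻⁷ × 1.43 × 0.02756) / (2 × 9.21×10⁻³) = 2.69×10⁻⁶ T.

B ≈ 2.69 μT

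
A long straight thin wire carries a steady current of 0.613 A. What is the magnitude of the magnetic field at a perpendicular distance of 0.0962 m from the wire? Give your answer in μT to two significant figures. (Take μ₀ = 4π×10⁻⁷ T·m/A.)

For an infinitely long straight wire, B = μ₀I/(2πd).
B = (4π×10⁻⁷ × 0.613) / (2π × 0.0962) = 1.27×10⁻⁶ T.

B ≈ 1.3 μT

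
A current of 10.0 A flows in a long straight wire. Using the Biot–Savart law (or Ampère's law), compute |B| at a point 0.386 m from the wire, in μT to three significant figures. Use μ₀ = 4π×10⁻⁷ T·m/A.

For an infinitely long straight wire, B = μ₀I/(2πd).
B = (4π×10⁻⁷ × 10.0) / (2π × 0.386) = 5.18×10⁻⁶ T.

B ≈ 5.18 μT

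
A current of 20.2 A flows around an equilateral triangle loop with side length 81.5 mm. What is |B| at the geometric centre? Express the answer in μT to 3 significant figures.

B ≈ 446 μT

Each side is a finite straight segment at perpendicular distance d = a/(2 tan(π/3)) = 0.02353 m from the centre, with end-angles ±π/3.
One side contributes B₁ = (μ₀I/4πd)·2 sin(π/3) = 1.49×10⁻⁴ T.
All 3 sides add in the same direction: B = 3 × 1.49×10⁻⁴ = 4.46×10⁻⁴ T.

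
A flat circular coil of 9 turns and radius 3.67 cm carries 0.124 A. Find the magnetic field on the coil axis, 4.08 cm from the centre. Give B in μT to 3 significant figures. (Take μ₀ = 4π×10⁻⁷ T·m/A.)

B ≈ 5.71 μT

For an N-turn flat coil, B = Nμ₀IR²/[2(R²+z²)^(3/2)] with R = 0.0367 m, z = 0.0408 m.
B = 9 × 6.35×10⁻⁷ T = 5.71×10⁻⁶ T.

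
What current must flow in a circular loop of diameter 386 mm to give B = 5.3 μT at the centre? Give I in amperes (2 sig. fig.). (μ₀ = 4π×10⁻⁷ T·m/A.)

At the centre of a circular loop B = μ₀I/(2R), so I = 2RB/μ₀.
With R = 0.193 m, I = 2 × 0.193 × 5.30×10⁻⁶ / (4π×10⁻⁷) = 1.63 A.

I ≈ 1.6 A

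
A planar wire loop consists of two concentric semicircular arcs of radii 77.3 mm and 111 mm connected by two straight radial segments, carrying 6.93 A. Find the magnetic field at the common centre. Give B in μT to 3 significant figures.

B ≈ 8.55 μT

The radial connectors point toward the centre, so dl × r̂ = 0 and they contribute nothing.
Each semicircle gives μ₀I/(4R): inner arc 2.82×10⁻⁵ T, outer arc 1.96×10⁻⁵ T.
The two arcs carry current in opposite angular senses, so their fields oppose: B = |2.82×10⁻⁵ − 1.96×10⁻⁵| = 8.55×10⁻⁶ T.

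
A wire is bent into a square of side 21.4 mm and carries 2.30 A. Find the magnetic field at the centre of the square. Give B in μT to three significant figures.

Each side is a finite straight segment at perpendicular distance d = a/(2 tan(π/4)) = 0.0107 m from the centre, with end-angles ±π/4.
One side contributes B₁ = (μ₀I/4πd)·2 sin(π/4) = 3.04×10⁻⁵ T.
All 4 sides add in the same direction: B = 4 × 3.04×10⁻⁵ = 1.22×10⁻⁴ T.

B ≈ 122 μT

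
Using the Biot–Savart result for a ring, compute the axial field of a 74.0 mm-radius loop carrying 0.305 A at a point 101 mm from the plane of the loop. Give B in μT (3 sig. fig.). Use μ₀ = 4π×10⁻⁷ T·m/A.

B ≈ 0.535 μT

On the axis of a circular loop, B = μ₀IR² / [2(R²+z²)^(3/2)].
R² + z² = (0.074)² + (0.101)² = 0.01568 m², and (R²+z²)^(3/2) = 1.96×10⁻³ m³.
B = (4π×10⁻⁷ × 0.305 × 0.005476) / (2 × 1.96×10⁻³) = 5.35×10⁻⁷ T.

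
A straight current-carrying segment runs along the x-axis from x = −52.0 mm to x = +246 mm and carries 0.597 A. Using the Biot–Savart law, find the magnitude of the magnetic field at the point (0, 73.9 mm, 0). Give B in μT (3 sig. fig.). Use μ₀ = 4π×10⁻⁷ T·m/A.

For a finite straight segment, B = (μ₀I/4πd)(sinθ₁ + sinθ₂), where θ₁, θ₂ are the angles from the perpendicular to each end.
The perpendicular distance is d = 0.0739 m; the end-offsets along the wire are a = 0.052 m and b = 0.246 m.
sinθ₁ = 0.052/√(0.052²+0.0739²) = 0.5755; sinθ₂ = 0.246/√(0.246²+0.0739²) = 0.9577.
B = (4π×10⁻⁷ × 0.597) / (4π × 0.0739) × (0.5755 + 0.9577) = 1.24×10⁻⁶ T.

B ≈ 1.24 μT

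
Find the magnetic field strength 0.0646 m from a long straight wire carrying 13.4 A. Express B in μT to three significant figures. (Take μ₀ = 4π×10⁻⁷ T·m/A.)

For an infinitely long straight wire, B = μ₀I/(2πd).
B = (4π×10⁻⁷ × 13.4) / (2π × 0.0646) = 4.15×10⁻⁵ T.

B ≈ 41.5 μT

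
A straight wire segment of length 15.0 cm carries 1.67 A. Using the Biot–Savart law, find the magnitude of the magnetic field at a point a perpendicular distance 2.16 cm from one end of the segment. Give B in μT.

For a finite straight segment, B = (μ₀I/4πd)(sinθ₁ + sinθ₂), where θ₁, θ₂ are the angles from the perpendicular to each end.
The perpendicular foot is at one end, so the two end-offsets along the wire are 0 and L = 0.15 m.
sinθ₁ = 0/√(0²+0.0216²) = 0.0000; sinθ₂ = 0.15/√(0.15²+0.0216²) = 0.9898.
B = (4π×10⁻⁷ × 1.67) / (4π × 0.0216) × (0.0000 + 0.9898) = 7.65×10⁻⁶ T.

B ≈ 7.65 μT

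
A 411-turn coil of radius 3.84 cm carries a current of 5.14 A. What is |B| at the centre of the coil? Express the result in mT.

For an N-turn flat coil, B = Nμ₀I/(2R) with R = 0.0384 m.
B = 411 × 8.41×10⁻⁵ T = 3.46×10⁻² T.

B ≈ 34.6 mT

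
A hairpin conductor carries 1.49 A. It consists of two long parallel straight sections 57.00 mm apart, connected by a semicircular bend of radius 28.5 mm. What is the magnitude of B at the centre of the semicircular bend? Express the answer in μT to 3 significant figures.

The semicircular arc contributes B_arc = μ₀I·π/(4πR) = μ₀I/(4R) = 1.64×10⁻⁵ T.
Each semi-infinite lead is at perpendicular distance R = 0.0285 m from the centre, with the perpendicular foot at its near end, so it contributes μ₀I/(4πR); both point the same way, together 1.05×10⁻⁵ T.
Arc and leads all point the same direction: B = 1.64×10⁻⁵ + 1.05×10⁻⁵ = 2.69×10⁻⁵ T.

B ≈ 26.9 μT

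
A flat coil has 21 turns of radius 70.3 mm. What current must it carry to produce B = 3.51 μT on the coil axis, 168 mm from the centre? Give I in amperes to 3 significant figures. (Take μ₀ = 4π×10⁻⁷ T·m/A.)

For an N-turn coil, B = Nμ₀IR²/[2(R²+z²)^(3/2)] with R = 0.0703 m, z = 0.168 m, so I = 2B(R²+z²)^(3/2)/(Nμ₀R²) = 2 × 3.51×10⁻⁶ × 6.04×10⁻³ / (21 × 4π×10⁻⁷ × 0.004942) = 0.325 A.

I ≈ 0.325 A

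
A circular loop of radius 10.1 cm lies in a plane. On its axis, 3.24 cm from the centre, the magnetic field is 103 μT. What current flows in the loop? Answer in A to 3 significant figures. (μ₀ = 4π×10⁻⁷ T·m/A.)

On the axis of a loop, B = μ₀IR²/[2(R²+z²)^(3/2)], so I = 2B(R²+z²)^(3/2)/(μ₀R²).
R² + z² = 0.0102 + 0.00105 = 0.01125 m²; raised to 3/2 gives 1.19×10⁻³ m³.
I = 2 × 1.03×10⁻⁴ × 1.19×10⁻³ / (1.26×10⁻⁶ × 0.0102) = 19.2 A.

I ≈ 19.2 A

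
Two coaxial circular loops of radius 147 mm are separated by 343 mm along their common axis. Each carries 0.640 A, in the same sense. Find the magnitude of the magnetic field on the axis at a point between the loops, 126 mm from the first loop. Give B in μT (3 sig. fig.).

Each loop contributes B = μ₀IR²/[2(R²+z²)^(3/2)] on the axis, with z measured from that loop.
Loop 1 (z = 0.126 m): B₁ = 1.20×10⁻⁶ T. Loop 2 (z = 0.217 m): B₂ = 4.83×10⁻⁷ T.
The fields add: B = B₁ + B₂ = 1.68×10⁻⁶ T.

B ≈ 1.68 μT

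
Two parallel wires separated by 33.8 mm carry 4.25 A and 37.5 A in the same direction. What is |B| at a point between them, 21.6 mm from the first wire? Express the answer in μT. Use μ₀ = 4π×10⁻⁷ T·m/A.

B ≈ 575 μT

Each long wire gives B = μ₀I/(2πd). Distances are d₁ = 0.0216 m and d₂ = 0.0122 m.
B₁ = 3.94×10⁻⁵ T, B₂ = 6.15×10⁻⁴ T.
Between parallel currents the two contributions point in opposite directions, so they subtract. B = |B₁ − B₂| = |3.94×10⁻⁵ − 6.15×10⁻⁴| = 5.75×10⁻⁴ T.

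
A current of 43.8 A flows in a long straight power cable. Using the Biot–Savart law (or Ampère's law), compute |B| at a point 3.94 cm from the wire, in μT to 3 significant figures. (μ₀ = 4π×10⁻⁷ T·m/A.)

B ≈ 222 μT

For an infinitely long straight wire, B = μ₀I/(2πd).
B = (4π×10⁻⁷ × 43.8) / (2π × 0.0394) = 2.22×10⁻⁴ T.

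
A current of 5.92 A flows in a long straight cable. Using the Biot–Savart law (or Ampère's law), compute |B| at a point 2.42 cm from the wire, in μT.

B ≈ 48.9 μT

For an infinitely long straight wire, B = μ₀I/(2πd).
B = (4π×10⁻⁷ × 5.92) / (2π × 0.0242) = 4.89×10⁻⁵ T.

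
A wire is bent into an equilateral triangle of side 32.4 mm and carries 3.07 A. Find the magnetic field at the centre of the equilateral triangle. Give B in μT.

B ≈ 171 μT

Each side is a finite straight segment at perpendicular distance d = a/(2 tan(π/3)) = 0.009353 m from the centre, with end-angles ±π/3.
One side contributes B₁ = (μ₀I/4πd)·2 sin(π/3) = 5.69×10⁻⁵ T.
All 3 sides add in the same direction: B = 3 × 5.69×10⁻⁵ = 1.71×10⁻⁴ T.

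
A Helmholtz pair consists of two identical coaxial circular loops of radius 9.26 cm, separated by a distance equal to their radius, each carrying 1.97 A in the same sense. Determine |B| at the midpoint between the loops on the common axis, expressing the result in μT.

B ≈ 19.1 μT

Each loop contributes B = μ₀IR²/[2(R²+z²)^(3/2)] on the axis, with z measured from that loop.
Loop 1 (z = 0.0463 m): B₁ = 9.56×10⁻⁶ T. Loop 2 (z = 0.0463 m): B₂ = 9.56×10⁻⁶ T.
The fields add: B = B₁ + B₂ = 1.91×10⁻⁵ T.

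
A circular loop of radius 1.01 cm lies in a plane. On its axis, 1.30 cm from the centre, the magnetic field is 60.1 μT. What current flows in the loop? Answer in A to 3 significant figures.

I ≈ 4.18 A

On the axis of a loop, B = μ₀IR²/[2(R²+z²)^(3/2)], so I = 2B(R²+z²)^(3/2)/(μ₀R²).
R² + z² = 0.000102 + 0.000169 = 0.000271 m²; raised to 3/2 gives 4.46×10⁻⁶ m³.
I = 2 × 6.01×10⁻⁵ × 4.46×10⁻⁶ / (1.26×10⁻⁶ × 0.000102) = 4.18 A.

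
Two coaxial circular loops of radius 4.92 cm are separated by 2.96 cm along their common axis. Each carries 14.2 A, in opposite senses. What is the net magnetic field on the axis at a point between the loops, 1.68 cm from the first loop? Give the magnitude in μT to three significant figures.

B ≈ 10.7 μT

Each loop contributes B = μ₀IR²/[2(R²+z²)^(3/2)] on the axis, with z measured from that loop.
Loop 1 (z = 0.0168 m): B₁ = 1.54×10⁻⁴ T. Loop 2 (z = 0.0128 m): B₂ = 1.64×10⁻⁴ T.
The fields oppose: B = |B₁ − B₂| = 1.07×10⁻⁵ T.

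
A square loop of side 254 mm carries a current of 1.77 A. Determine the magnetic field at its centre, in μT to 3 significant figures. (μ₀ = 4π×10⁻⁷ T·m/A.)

B ≈ 7.88 μT

Each side is a finite straight segment at perpendicular distance d = a/(2 tan(π/4)) = 0.127 m from the centre, with end-angles ±π/4.
One side contributes B₁ = (μ₀I/4πd)·2 sin(π/4) = 1.97×10⁻⁶ T.
All 4 sides add in the same direction: B = 4 × 1.97×10⁻⁶ = 7.88×10⁻⁶ T.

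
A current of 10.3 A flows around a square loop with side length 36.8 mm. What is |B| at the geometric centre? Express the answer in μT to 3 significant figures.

Each side is a finite straight segment at perpendicular distance d = a/(2 tan(π/4)) = 0.0184 m from the centre, with end-angles ±π/4.
One side contributes B₁ = (μ₀I/4πd)·2 sin(π/4) = 7.92×10⁻⁵ T.
All 4 sides add in the same direction: B = 4 × 7.92×10⁻⁵ = 3.17×10⁻⁴ T.

B ≈ 317 μT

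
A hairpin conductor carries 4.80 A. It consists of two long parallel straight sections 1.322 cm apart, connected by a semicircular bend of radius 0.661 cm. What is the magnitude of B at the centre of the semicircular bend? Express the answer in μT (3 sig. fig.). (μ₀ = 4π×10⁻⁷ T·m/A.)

The semicircular arc contributes B_arc = μ₀I·π/(4πR) = μ₀I/(4R) = 2.28×10⁻⁴ T.
Each semi-infinite lead is at perpendicular distance R = 0.00661 m from the centre, with the perpendicular foot at its near end, so it contributes μ₀I/(4πR); both point the same way, together 1.45×10⁻⁴ T.
Arc and leads all point the same direction: B = 2.28×10⁻⁴ + 1.45×10⁻⁴ = 3.73×10⁻⁴ T.

B ≈ 373 μT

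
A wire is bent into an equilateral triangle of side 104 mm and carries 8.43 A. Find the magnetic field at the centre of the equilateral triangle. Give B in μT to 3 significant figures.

B ≈ 146 μT

Each side is a finite straight segment at perpendicular distance d = a/(2 tan(π/3)) = 0.03002 m from the centre, with end-angles ±π/3.
One side contributes B₁ = (μ₀I/4πd)·2 sin(π/3) = 4.86×10⁻⁵ T.
All 3 sides add in the same direction: B = 3 × 4.86×10⁻⁵ = 1.46×10⁻⁴ T.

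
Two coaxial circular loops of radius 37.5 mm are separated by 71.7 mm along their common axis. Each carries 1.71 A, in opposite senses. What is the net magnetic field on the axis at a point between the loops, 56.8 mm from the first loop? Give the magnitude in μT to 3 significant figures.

B ≈ 18.2 μT

Each loop contributes B = μ₀IR²/[2(R²+z²)^(3/2)] on the axis, with z measured from that loop.
Loop 1 (z = 0.0568 m): B₁ = 4.79×10⁻⁶ T. Loop 2 (z = 0.0149 m): B₂ = 2.30×10⁻⁵ T.
The fields oppose: B = |B₁ − B₂| = 1.82×10⁻⁵ T.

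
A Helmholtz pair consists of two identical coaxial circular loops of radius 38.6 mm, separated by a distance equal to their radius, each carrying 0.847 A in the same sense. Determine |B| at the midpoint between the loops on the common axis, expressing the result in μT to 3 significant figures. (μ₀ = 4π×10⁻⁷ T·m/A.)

B ≈ 19.7 μT

Each loop contributes B = μ₀IR²/[2(R²+z²)^(3/2)] on the axis, with z measured from that loop.
Loop 1 (z = 0.0193 m): B₁ = 9.87×10⁻⁶ T. Loop 2 (z = 0.0193 m): B₂ = 9.87×10⁻⁶ T.
The fields add: B = B₁ + B₂ = 1.97×10⁻⁵ T.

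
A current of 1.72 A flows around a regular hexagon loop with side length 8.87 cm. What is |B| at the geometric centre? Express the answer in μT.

B ≈ 13.4 μT

Each side is a finite straight segment at perpendicular distance d = a/(2 tan(π/6)) = 0.07682 m from the centre, with end-angles ±π/6.
One side contributes B₁ = (μ₀I/4πd)·2 sin(π/6) = 2.24×10⁻⁶ T.
All 6 sides add in the same direction: B = 6 × 2.24×10⁻⁶ = 1.34×10⁻⁵ T.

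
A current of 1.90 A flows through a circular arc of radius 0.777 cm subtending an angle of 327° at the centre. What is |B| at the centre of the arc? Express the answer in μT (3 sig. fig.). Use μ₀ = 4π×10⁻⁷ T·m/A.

The Biot–Savart field of a circular arc at its centre is B = μ₀Iφ/(4πR), with φ = 5.707 rad.
B = (4π×10⁻⁷ × 1.90 × 5.707) / (4π × 0.00777) = 1.40×10⁻⁴ T.

B ≈ 140 μT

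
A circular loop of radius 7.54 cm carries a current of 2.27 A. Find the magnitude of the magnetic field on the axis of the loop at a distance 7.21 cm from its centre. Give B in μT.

On the axis of a circular loop, B = μ₀IR² / [2(R²+z²)^(3/2)].
R² + z² = (0.0754)² + (0.0721)² = 0.01088 m², and (R²+z²)^(3/2) = 1.14×10⁻³ m³.
B = (4π×10⁻⁷ × 2.27 × 0.005685) / (2 × 1.14×10⁻³) = 7.14×10⁻⁶ T.

B ≈ 7.14 μT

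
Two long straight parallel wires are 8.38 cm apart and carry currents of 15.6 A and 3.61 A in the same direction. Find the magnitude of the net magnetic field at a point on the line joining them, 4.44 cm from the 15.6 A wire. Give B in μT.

B ≈ 51.9 μT

Each long wire gives B = μ₀I/(2πd). Distances are d₁ = 0.0444 m and d₂ = 0.0394 m.
B₁ = 7.03×10⁻⁵ T, B₂ = 1.83×10⁻⁵ T.
Between parallel currents the two contributions point in opposite directions, so they subtract. B = |B₁ − B₂| = |7.03×10⁻⁵ − 1.83×10⁻⁵| = 5.19×10⁻⁵ T.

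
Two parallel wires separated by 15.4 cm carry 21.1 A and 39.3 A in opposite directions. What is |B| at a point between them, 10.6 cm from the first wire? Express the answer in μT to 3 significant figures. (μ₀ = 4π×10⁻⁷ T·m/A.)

B ≈ 204 μT

Each long wire gives B = μ₀I/(2πd). Distances are d₁ = 0.106 m and d₂ = 0.048 m.
B₁ = 3.98×10⁻⁵ T, B₂ = 1.64×10⁻⁴ T.
Between antiparallel currents both contributions point the same way, so they add. B = B₁ + B₂ = 3.98×10⁻⁵ + 1.64×10⁻⁴ = 2.04×10⁻⁴ T.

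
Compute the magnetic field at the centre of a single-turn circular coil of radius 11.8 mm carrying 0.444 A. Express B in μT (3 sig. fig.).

At the centre of a circular loop the Biot–Savart law gives B = μ₀I/(2R).
B = (4π×10⁻⁷ × 0.444) / (2 × 0.0118) = 2.36×10⁻⁵ T.

B ≈ 23.6 μT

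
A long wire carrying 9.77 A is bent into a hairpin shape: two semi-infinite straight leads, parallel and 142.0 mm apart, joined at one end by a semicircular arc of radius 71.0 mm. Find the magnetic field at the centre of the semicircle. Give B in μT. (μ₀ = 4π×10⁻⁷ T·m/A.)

The semicircular arc contributes B_arc = μ₀I·π/(4πR) = μ₀I/(4R) = 4.32×10⁻⁵ T.
Each semi-infinite lead is at perpendicular distance R = 0.071 m from the centre, with the perpendicular foot at its near end, so it contributes μ₀I/(4πR); both point the same way, together 2.75×10⁻⁵ T.
Arc and leads all point the same direction: B = 4.32×10⁻⁵ + 2.75×10⁻⁵ = 7.08×10⁻⁵ T.

B ≈ 70.8 μT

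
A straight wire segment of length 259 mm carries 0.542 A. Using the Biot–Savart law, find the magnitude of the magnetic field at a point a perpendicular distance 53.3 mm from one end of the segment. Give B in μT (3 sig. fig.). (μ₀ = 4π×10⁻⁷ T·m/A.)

B ≈ 0.996 μT

For a finite straight segment, B = (μ₀I/4πd)(sinθ₁ + sinθ₂), where θ₁, θ₂ are the angles from the perpendicular to each end.
The perpendicular foot is at one end, so the two end-offsets along the wire are 0 and L = 0.259 m.
sinθ₁ = 0/√(0²+0.0533²) = 0.0000; sinθ₂ = 0.259/√(0.259²+0.0533²) = 0.9795.
B = (4π×10⁻⁷ × 0.542) / (4π × 0.0533) × (0.0000 + 0.9795) = 9.96×10⁻⁷ T.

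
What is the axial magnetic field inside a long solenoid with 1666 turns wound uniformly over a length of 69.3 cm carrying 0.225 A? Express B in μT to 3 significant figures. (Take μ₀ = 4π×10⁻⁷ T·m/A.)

Inside a long solenoid, B = μ₀nI with n = 2404 turns/m.
B = 4π×10⁻⁷ × 2404 × 0.225 = 6.80×10⁻⁴ T.

B ≈ 680 μT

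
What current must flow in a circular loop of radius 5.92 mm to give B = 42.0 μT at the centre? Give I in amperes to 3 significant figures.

I ≈ 0.396 A

At the centre of a circular loop B = μ₀I/(2R), so I = 2RB/μ₀.
With R = 0.00592 m, I = 2 × 0.00592 × 4.20×10⁻⁵ / (4π×10⁻⁷) = 0.396 A.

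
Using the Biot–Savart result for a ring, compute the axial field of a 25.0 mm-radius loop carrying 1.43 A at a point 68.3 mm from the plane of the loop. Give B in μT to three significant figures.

On the axis of a circular loop, B = μ₀IR² / [2(R²+z²)^(3/2)].
R² + z² = (0.025)² + (0.0683)² = 0.00529 m², and (R²+z²)^(3/2) = 3.85×10⁻⁴ m³.
B = (4π×10⁻⁷ × 1.43 × 0.000625) / (2 × 3.85×10⁻⁴) = 1.46×10⁻⁶ T.

B ≈ 1.46 μT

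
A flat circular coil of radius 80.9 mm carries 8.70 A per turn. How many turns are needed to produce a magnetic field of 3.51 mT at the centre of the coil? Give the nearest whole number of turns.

For an N-turn coil, B = Nμ₀I/(2R). A single turn gives B₁ = 6.76×10⁻⁵ T with R = 0.0809 m.
N = B/B₁ = 3.51×10⁻³ / 6.76×10⁻⁵ = 51.95.

N = 52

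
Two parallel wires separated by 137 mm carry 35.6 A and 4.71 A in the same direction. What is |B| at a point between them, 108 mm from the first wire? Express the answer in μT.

B ≈ 33.4 μT

Each long wire gives B = μ₀I/(2πd). Distances are d₁ = 0.108 m and d₂ = 0.029 m.
B₁ = 6.59×10⁻⁵ T, B₂ = 3.25×10⁻⁵ T.
Between parallel currents the two contributions point in opposite directions, so they subtract. B = |B₁ − B₂| = |6.59×10⁻⁵ − 3.25×10⁻⁵| = 3.34×10⁻⁵ T.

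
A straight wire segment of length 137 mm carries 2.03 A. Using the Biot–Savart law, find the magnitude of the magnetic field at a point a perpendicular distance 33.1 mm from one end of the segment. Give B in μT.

B ≈ 5.96 μT

For a finite straight segment, B = (μ₀I/4πd)(sinθ₁ + sinθ₂), where θ₁, θ₂ are the angles from the perpendicular to each end.
The perpendicular foot is at one end, so the two end-offsets along the wire are 0 and L = 0.137 m.
sinθ₁ = 0/√(0²+0.0331²) = 0.0000; sinθ₂ = 0.137/√(0.137²+0.0331²) = 0.9720.
B = (4π×10⁻⁷ × 2.03) / (4π × 0.0331) × (0.0000 + 0.9720) = 5.96×10⁻⁶ T.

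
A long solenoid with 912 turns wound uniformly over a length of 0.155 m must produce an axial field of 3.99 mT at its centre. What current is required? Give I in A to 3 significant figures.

Inside a long solenoid B = μ₀nI with n = 5884 m⁻¹, so I = B/(μ₀n).
I = 3.99×10⁻³ / (4π×10⁻⁷ × 5884) = 0.540 A.

I ≈ 0.540 A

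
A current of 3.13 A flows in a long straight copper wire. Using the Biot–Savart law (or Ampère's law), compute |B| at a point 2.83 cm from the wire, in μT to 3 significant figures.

For an infinitely long straight wire, B = μ₀I/(2πd).
B = (4π×10⁻⁷ × 3.13) / (2π × 0.0283) = 2.21×10⁻⁵ T.

B ≈ 22.1 μT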